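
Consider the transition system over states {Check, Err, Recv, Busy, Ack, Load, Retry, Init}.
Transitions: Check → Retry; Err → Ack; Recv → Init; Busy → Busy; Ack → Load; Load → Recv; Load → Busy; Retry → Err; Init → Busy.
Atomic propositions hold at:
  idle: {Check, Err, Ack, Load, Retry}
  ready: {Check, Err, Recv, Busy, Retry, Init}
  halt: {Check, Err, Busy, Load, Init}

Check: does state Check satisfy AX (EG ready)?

No

EG ready: greatest fixpoint, start Z0 = {Check, Err, Recv, Busy, Retry, Init}, keep only states in Sat with some successor in Z. Z1 = {Check, Recv, Busy, Retry, Init}; Z2 = {Check, Recv, Busy, Init}; Z3 = {Recv, Busy, Init}; fixed.
Sat(EG ready) = {Recv, Busy, Init}
Sat(AX (EG ready)) = {s : every successor in {Recv, Busy, Init}} = {Recv, Busy, Load, Init}
Check ∉ Sat(AX (EG ready)) = {Recv, Busy, Load, Init}, so the formula does not hold at Check.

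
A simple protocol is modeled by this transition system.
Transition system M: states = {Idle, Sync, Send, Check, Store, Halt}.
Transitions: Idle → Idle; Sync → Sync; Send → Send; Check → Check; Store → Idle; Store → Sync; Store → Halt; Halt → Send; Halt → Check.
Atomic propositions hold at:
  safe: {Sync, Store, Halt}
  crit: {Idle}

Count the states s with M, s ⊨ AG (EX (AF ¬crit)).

Sat(¬crit) = {Sync, Send, Check, Store, Halt}
AF ¬crit: least fixpoint, start Z0 = {Sync, Send, Check, Store, Halt}, add states with every successor in Z. Already a fixed point.
Sat(AF ¬crit) = {Sync, Send, Check, Store, Halt}
Sat(EX (AF ¬crit)) = {s : some successor in {Sync, Send, Check, Store, Halt}} = {Sync, Send, Check, Store, Halt}
AG (EX (AF ¬crit)): greatest fixpoint, start Z0 = {Sync, Send, Check, Store, Halt}, keep only states in Sat with every successor in Z. Z1 = {Sync, Send, Check, Halt}; fixed.
Sat(AG (EX (AF ¬crit))) = {Sync, Send, Check, Halt}
|Sat(AG (EX (AF ¬crit)))| = |{Sync, Send, Check, Halt}| = 4.

4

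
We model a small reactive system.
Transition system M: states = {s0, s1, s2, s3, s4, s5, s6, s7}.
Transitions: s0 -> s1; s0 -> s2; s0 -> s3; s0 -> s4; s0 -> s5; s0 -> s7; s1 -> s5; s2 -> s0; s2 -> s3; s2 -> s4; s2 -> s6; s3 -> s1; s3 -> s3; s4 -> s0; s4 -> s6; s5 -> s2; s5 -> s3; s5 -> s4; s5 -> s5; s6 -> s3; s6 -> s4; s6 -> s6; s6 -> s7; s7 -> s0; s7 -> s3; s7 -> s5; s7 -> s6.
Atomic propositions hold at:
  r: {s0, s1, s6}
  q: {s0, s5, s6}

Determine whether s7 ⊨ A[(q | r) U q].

No

Sat(q | r) = {s0, s1, s5, s6}
A[(q | r) U q]: least fixpoint, start Z0 = Sat(q) = {s0, s5, s6}, add states in Sat(q | r) with every successor in Z. Z1 = {s0, s1, s5, s6}; fixed.
Sat(A[(q | r) U q]) = {s0, s1, s5, s6}
s7 ∉ Sat(A[(q | r) U q]) = {s0, s1, s5, s6}, so the formula does not hold at s7.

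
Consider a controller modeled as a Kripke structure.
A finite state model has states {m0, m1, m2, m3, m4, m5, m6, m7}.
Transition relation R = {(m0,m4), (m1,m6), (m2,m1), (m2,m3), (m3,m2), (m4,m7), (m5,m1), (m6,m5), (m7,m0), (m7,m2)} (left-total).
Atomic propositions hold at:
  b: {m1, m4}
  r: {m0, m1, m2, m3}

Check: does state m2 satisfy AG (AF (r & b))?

Sat(r & b) = {m1}
AF (r & b): least fixpoint, start Z0 = {m1}, add states with every successor in Z. Z1 = {m1, m5}; Z2 = {m1, m5, m6}; fixed.
Sat(AF (r & b)) = {m1, m5, m6}
AG (AF (r & b)): greatest fixpoint, start Z0 = {m1, m5, m6}, keep only states in Sat with every successor in Z. Already a fixed point.
Sat(AG (AF (r & b))) = {m1, m5, m6}
m2 ∉ Sat(AG (AF (r & b))) = {m1, m5, m6}, so the formula does not hold at m2.

No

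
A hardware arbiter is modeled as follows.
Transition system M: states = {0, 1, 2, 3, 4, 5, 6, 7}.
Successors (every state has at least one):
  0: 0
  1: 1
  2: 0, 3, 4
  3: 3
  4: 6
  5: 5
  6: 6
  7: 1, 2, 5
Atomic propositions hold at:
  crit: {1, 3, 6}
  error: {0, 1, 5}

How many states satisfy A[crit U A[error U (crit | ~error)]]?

6

Sat(~error) = {2, 3, 4, 6, 7}
Sat(crit | ~error) = {1, 2, 3, 4, 6, 7}
A[error U (crit | ~error)]: least fixpoint, start Z0 = Sat((crit | ~error)) = {1, 2, 3, 4, 6, 7}, add states in Sat(error) with every successor in Z. Already a fixed point.
Sat(A[error U (crit | ~error)]) = {1, 2, 3, 4, 6, 7}
A[crit U A[error U (crit | ~error)]]: least fixpoint, start Z0 = Sat(A[error U (crit | ~error)]) = {1, 2, 3, 4, 6, 7}, add states in Sat(crit) with every successor in Z. Already a fixed point.
Sat(A[crit U A[error U (crit | ~error)]]) = {1, 2, 3, 4, 6, 7}
|Sat(A[crit U A[error U (crit | ~error)]])| = |{1, 2, 3, 4, 6, 7}| = 6.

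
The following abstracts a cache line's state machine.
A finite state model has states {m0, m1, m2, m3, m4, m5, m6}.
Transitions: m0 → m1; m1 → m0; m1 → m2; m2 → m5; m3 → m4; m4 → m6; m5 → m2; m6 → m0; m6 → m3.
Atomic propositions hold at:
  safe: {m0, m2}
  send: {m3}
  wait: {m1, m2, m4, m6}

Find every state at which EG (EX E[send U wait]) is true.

E[send U wait]: least fixpoint, start Z0 = Sat(wait) = {m1, m2, m4, m6}, add states in Sat(send) with some successor in Z. Z1 = {m1, m2, m3, m4, m6}; fixed.
Sat(E[send U wait]) = {m1, m2, m3, m4, m6}
Sat(EX E[send U wait]) = {s : some successor in {m1, m2, m3, m4, m6}} = {m0, m1, m3, m4, m5, m6}
EG (EX E[send U wait]): greatest fixpoint, start Z0 = {m0, m1, m3, m4, m5, m6}, keep only states in Sat with some successor in Z. Z1 = {m0, m1, m3, m4, m6}; fixed.
Sat(EG (EX E[send U wait])) = {m0, m1, m3, m4, m6}

{m0, m1, m3, m4, m6}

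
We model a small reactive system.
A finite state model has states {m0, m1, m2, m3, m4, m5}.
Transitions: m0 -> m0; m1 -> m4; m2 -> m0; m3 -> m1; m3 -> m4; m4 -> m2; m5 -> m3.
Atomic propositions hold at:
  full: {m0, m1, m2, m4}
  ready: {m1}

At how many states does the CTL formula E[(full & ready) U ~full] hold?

2

Sat(full & ready) = {m1}
Sat(~full) = {m3, m5}
E[(full & ready) U ~full]: least fixpoint, start Z0 = Sat(~full) = {m3, m5}, add states in Sat(full & ready) with some successor in Z. Already a fixed point.
Sat(E[(full & ready) U ~full]) = {m3, m5}
|Sat(E[(full & ready) U ~full])| = |{m3, m5}| = 2.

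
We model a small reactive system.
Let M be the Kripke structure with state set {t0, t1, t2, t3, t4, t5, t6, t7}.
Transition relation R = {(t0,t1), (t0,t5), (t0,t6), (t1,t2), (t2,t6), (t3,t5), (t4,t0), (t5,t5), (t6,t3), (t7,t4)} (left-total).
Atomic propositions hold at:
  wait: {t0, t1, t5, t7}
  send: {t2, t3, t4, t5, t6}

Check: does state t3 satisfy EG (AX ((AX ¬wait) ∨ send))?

Yes

Sat(¬wait) = {t2, t3, t4, t6}
Sat(AX ¬wait) = {s : every successor in {t2, t3, t4, t6}} = {t1, t2, t6, t7}
Sat((AX ¬wait) ∨ send) = {t1, t2, t3, t4, t5, t6, t7}
Sat(AX ((AX ¬wait) ∨ send)) = {s : every successor in {t1, t2, t3, t4, t5, t6, t7}} = {t0, t1, t2, t3, t5, t6, t7}
EG (AX ((AX ¬wait) ∨ send)): greatest fixpoint, start Z0 = {t0, t1, t2, t3, t5, t6, t7}, keep only states in Sat with some successor in Z. Z1 = {t0, t1, t2, t3, t5, t6}; fixed.
Sat(EG (AX ((AX ¬wait) ∨ send))) = {t0, t1, t2, t3, t5, t6}
t3 ∈ Sat(EG (AX ((AX ¬wait) ∨ send))) = {t0, t1, t2, t3, t5, t6}, so the formula holds at t3.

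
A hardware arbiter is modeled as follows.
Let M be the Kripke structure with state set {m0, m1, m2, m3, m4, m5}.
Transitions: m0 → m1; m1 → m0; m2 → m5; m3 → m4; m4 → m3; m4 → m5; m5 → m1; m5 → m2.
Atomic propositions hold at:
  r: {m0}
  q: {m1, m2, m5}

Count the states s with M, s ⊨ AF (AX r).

Sat(AX r) = {s : every successor in {m0}} = {m1}
AF (AX r): least fixpoint, start Z0 = {m1}, add states with every successor in Z. Z1 = {m0, m1}; fixed.
Sat(AF (AX r)) = {m0, m1}
|Sat(AF (AX r))| = |{m0, m1}| = 2.

2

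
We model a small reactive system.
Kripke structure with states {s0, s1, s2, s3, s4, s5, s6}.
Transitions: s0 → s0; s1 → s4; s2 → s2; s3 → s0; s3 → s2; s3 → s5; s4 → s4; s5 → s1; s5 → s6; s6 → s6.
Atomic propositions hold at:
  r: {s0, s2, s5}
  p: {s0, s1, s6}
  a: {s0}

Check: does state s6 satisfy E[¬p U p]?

Sat(¬p) = {s2, s3, s4, s5}
E[¬p U p]: least fixpoint, start Z0 = Sat(p) = {s0, s1, s6}, add states in Sat(¬p) with some successor in Z. Z1 = {s0, s1, s3, s5, s6}; fixed.
Sat(E[¬p U p]) = {s0, s1, s3, s5, s6}
s6 ∈ Sat(E[¬p U p]) = {s0, s1, s3, s5, s6}, so the formula holds at s6.

Yes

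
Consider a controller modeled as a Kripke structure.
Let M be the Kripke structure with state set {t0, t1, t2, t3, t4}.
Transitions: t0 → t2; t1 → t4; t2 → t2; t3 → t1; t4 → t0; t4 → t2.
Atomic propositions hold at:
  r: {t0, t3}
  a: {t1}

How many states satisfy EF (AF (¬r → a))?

4

Sat(¬r) = {t1, t2, t4}
Sat(¬r → a) = {t0, t1, t3}
AF (¬r → a): least fixpoint, start Z0 = {t0, t1, t3}, add states with every successor in Z. Already a fixed point.
Sat(AF (¬r → a)) = {t0, t1, t3}
EF (AF (¬r → a)): least fixpoint, start Z0 = {t0, t1, t3}, add states with some successor in Z. Z1 = {t0, t1, t3, t4}; fixed.
Sat(EF (AF (¬r → a))) = {t0, t1, t3, t4}
|Sat(EF (AF (¬r → a)))| = |{t0, t1, t3, t4}| = 4.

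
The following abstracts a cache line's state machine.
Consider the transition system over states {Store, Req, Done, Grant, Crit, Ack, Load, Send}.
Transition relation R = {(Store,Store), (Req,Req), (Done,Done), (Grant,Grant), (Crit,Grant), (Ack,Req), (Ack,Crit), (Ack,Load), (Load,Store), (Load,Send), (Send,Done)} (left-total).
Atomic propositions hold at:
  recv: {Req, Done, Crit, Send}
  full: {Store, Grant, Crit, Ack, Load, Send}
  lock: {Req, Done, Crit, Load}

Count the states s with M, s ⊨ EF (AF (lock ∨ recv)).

6

Sat(lock ∨ recv) = {Req, Done, Crit, Load, Send}
AF (lock ∨ recv): least fixpoint, start Z0 = {Req, Done, Crit, Load, Send}, add states with every successor in Z. Z1 = {Req, Done, Crit, Ack, Load, Send}; fixed.
Sat(AF (lock ∨ recv)) = {Req, Done, Crit, Ack, Load, Send}
EF (AF (lock ∨ recv)): least fixpoint, start Z0 = {Req, Done, Crit, Ack, Load, Send}, add states with some successor in Z. Already a fixed point.
Sat(EF (AF (lock ∨ recv))) = {Req, Done, Crit, Ack, Load, Send}
|Sat(EF (AF (lock ∨ recv)))| = |{Req, Done, Crit, Ack, Load, Send}| = 6.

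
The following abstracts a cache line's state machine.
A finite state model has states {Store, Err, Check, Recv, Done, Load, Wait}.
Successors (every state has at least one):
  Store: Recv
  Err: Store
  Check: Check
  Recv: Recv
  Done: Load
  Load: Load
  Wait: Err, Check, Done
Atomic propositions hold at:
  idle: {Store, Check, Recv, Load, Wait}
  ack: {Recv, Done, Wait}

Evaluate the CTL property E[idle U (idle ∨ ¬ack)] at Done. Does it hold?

Sat(¬ack) = {Store, Err, Check, Load}
Sat(idle ∨ ¬ack) = {Store, Err, Check, Recv, Load, Wait}
E[idle U (idle ∨ ¬ack)]: least fixpoint, start Z0 = Sat((idle ∨ ¬ack)) = {Store, Err, Check, Recv, Load, Wait}, add states in Sat(idle) with some successor in Z. Already a fixed point.
Sat(E[idle U (idle ∨ ¬ack)]) = {Store, Err, Check, Recv, Load, Wait}
Done ∉ Sat(E[idle U (idle ∨ ¬ack)]) = {Store, Err, Check, Recv, Load, Wait}, so the formula does not hold at Done.

No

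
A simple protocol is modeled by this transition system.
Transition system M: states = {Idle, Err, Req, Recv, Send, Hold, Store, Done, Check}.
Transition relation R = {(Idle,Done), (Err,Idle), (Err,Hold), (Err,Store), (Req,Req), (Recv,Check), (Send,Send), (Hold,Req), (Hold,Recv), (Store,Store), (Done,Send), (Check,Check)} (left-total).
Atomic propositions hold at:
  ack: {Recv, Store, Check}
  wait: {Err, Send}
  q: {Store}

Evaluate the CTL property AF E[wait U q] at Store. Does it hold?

Yes

E[wait U q]: least fixpoint, start Z0 = Sat(q) = {Store}, add states in Sat(wait) with some successor in Z. Z1 = {Err, Store}; fixed.
Sat(E[wait U q]) = {Err, Store}
AF E[wait U q]: least fixpoint, start Z0 = {Err, Store}, add states with every successor in Z. Already a fixed point.
Sat(AF E[wait U q]) = {Err, Store}
Store ∈ Sat(AF E[wait U q]) = {Err, Store}, so the formula holds at Store.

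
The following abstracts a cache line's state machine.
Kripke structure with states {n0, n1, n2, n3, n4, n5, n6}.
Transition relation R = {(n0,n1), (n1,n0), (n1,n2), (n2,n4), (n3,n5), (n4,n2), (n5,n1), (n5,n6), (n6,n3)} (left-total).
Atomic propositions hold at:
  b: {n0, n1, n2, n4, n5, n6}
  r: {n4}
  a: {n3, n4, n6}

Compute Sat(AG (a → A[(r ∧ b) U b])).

{n0, n1, n2, n4}

Sat(r ∧ b) = {n4}
A[(r ∧ b) U b]: least fixpoint, start Z0 = Sat(b) = {n0, n1, n2, n4, n5, n6}, add states in Sat(r ∧ b) with every successor in Z. Already a fixed point.
Sat(A[(r ∧ b) U b]) = {n0, n1, n2, n4, n5, n6}
Sat(a → A[(r ∧ b) U b]) = {n0, n1, n2, n4, n5, n6}
AG (a → A[(r ∧ b) U b]): greatest fixpoint, start Z0 = {n0, n1, n2, n4, n5, n6}, keep only states in Sat with every successor in Z. Z1 = {n0, n1, n2, n4, n5}; Z2 = {n0, n1, n2, n4}; fixed.
Sat(AG (a → A[(r ∧ b) U b])) = {n0, n1, n2, n4}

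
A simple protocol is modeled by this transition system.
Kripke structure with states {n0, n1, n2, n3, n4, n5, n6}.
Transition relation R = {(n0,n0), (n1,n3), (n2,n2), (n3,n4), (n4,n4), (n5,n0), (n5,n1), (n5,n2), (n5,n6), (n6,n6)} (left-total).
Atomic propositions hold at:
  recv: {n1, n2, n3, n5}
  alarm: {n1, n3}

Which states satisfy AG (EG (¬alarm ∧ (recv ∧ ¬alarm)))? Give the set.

Sat(¬alarm) = {n0, n2, n4, n5, n6}
Sat(recv ∧ ¬alarm) = {n2, n5}
Sat(¬alarm ∧ (recv ∧ ¬alarm)) = {n2, n5}
EG (¬alarm ∧ (recv ∧ ¬alarm)): greatest fixpoint, start Z0 = {n2, n5}, keep only states in Sat with some successor in Z. Already a fixed point.
Sat(EG (¬alarm ∧ (recv ∧ ¬alarm))) = {n2, n5}
AG (EG (¬alarm ∧ (recv ∧ ¬alarm))): greatest fixpoint, start Z0 = {n2, n5}, keep only states in Sat with every successor in Z. Z1 = {n2}; fixed.
Sat(AG (EG (¬alarm ∧ (recv ∧ ¬alarm)))) = {n2}

{n2}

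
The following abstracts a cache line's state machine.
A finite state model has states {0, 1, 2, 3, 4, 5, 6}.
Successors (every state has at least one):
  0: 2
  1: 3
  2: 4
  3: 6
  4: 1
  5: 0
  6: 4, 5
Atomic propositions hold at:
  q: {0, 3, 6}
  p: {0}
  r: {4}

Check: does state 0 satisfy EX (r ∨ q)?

No

Sat(r ∨ q) = {0, 3, 4, 6}
Sat(EX (r ∨ q)) = {s : some successor in {0, 3, 4, 6}} = {1, 2, 3, 5, 6}
0 ∉ Sat(EX (r ∨ q)) = {1, 2, 3, 5, 6}, so the formula does not hold at 0.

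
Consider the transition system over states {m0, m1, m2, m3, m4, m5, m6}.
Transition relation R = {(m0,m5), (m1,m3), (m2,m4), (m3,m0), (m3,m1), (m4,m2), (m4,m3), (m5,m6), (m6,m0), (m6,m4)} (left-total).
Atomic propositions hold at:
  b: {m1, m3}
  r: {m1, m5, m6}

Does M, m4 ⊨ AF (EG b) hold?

EG b: greatest fixpoint, start Z0 = {m1, m3}, keep only states in Sat with some successor in Z. Already a fixed point.
Sat(EG b) = {m1, m3}
AF (EG b): least fixpoint, start Z0 = {m1, m3}, add states with every successor in Z. Already a fixed point.
Sat(AF (EG b)) = {m1, m3}
m4 ∉ Sat(AF (EG b)) = {m1, m3}, so the formula does not hold at m4.

No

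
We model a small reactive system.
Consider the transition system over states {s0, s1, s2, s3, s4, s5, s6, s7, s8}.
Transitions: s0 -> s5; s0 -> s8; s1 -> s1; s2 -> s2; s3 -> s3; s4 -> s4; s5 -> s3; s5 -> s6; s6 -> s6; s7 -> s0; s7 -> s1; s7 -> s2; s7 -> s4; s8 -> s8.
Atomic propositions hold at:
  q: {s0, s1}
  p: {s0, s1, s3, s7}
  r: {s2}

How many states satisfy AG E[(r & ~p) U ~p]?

Sat(~p) = {s2, s4, s5, s6, s8}
Sat(r & ~p) = {s2}
E[(r & ~p) U ~p]: least fixpoint, start Z0 = Sat(~p) = {s2, s4, s5, s6, s8}, add states in Sat(r & ~p) with some successor in Z. Already a fixed point.
Sat(E[(r & ~p) U ~p]) = {s2, s4, s5, s6, s8}
AG E[(r & ~p) U ~p]: greatest fixpoint, start Z0 = {s2, s4, s5, s6, s8}, keep only states in Sat with every successor in Z. Z1 = {s2, s4, s6, s8}; fixed.
Sat(AG E[(r & ~p) U ~p]) = {s2, s4, s6, s8}
|Sat(AG E[(r & ~p) U ~p])| = |{s2, s4, s6, s8}| = 4.

4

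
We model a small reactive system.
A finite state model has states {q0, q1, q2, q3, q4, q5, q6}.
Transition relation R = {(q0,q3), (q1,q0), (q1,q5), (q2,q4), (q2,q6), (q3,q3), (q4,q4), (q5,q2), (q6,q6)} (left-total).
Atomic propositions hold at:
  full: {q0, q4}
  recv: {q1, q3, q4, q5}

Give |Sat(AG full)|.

AG full: greatest fixpoint, start Z0 = {q0, q4}, keep only states in Sat with every successor in Z. Z1 = {q4}; fixed.
Sat(AG full) = {q4}
|Sat(AG full)| = |{q4}| = 1.

1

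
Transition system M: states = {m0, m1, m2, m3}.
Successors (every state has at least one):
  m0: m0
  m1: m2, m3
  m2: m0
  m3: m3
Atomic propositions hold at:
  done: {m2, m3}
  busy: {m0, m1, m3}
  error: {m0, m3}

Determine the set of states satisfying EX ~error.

Sat(~error) = {m1, m2}
Sat(EX ~error) = {s : some successor in {m1, m2}} = {m1}

{m1}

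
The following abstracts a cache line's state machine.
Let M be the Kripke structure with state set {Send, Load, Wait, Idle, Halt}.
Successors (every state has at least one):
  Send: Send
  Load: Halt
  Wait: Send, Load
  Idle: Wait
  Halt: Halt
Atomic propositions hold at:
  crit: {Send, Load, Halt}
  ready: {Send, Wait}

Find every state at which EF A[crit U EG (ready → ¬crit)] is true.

{Load, Wait, Idle, Halt}

Sat(¬crit) = {Wait, Idle}
Sat(ready → ¬crit) = {Load, Wait, Idle, Halt}
EG (ready → ¬crit): greatest fixpoint, start Z0 = {Load, Wait, Idle, Halt}, keep only states in Sat with some successor in Z. Already a fixed point.
Sat(EG (ready → ¬crit)) = {Load, Wait, Idle, Halt}
A[crit U EG (ready → ¬crit)]: least fixpoint, start Z0 = Sat(EG (ready → ¬crit)) = {Load, Wait, Idle, Halt}, add states in Sat(crit) with every successor in Z. Already a fixed point.
Sat(A[crit U EG (ready → ¬crit)]) = {Load, Wait, Idle, Halt}
EF A[crit U EG (ready → ¬crit)]: least fixpoint, start Z0 = {Load, Wait, Idle, Halt}, add states with some successor in Z. Already a fixed point.
Sat(EF A[crit U EG (ready → ¬crit)]) = {Load, Wait, Idle, Halt}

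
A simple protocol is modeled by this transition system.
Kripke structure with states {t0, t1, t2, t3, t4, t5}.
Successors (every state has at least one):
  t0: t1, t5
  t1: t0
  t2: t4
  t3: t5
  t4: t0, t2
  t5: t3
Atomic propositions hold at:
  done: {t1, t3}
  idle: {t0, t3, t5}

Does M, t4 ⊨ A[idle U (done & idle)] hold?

No

Sat(done & idle) = {t3}
A[idle U (done & idle)]: least fixpoint, start Z0 = Sat((done & idle)) = {t3}, add states in Sat(idle) with every successor in Z. Z1 = {t3, t5}; fixed.
Sat(A[idle U (done & idle)]) = {t3, t5}
t4 ∉ Sat(A[idle U (done & idle)]) = {t3, t5}, so the formula does not hold at t4.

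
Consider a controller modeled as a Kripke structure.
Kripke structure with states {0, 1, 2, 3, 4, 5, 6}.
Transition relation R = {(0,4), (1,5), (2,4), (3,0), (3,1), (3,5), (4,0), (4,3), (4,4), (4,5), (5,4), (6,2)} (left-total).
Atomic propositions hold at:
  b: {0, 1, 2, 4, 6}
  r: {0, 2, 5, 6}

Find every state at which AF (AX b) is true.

{0, 1, 2, 3, 5, 6}

Sat(AX b) = {s : every successor in {0, 1, 2, 4, 6}} = {0, 2, 5, 6}
AF (AX b): least fixpoint, start Z0 = {0, 2, 5, 6}, add states with every successor in Z. Z1 = {0, 1, 2, 5, 6}; Z2 = {0, 1, 2, 3, 5, 6}; fixed.
Sat(AF (AX b)) = {0, 1, 2, 3, 5, 6}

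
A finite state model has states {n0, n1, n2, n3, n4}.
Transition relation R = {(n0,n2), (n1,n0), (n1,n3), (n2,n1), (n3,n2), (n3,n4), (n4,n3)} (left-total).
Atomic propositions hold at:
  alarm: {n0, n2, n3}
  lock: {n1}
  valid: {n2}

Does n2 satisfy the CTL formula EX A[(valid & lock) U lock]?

Sat(valid & lock) = ∅
A[(valid & lock) U lock]: least fixpoint, start Z0 = Sat(lock) = {n1}, add states in Sat(valid & lock) with every successor in Z. Already a fixed point.
Sat(A[(valid & lock) U lock]) = {n1}
Sat(EX A[(valid & lock) U lock]) = {s : some successor in {n1}} = {n2}
n2 ∈ Sat(EX A[(valid & lock) U lock]) = {n2}, so the formula holds at n2.

Yes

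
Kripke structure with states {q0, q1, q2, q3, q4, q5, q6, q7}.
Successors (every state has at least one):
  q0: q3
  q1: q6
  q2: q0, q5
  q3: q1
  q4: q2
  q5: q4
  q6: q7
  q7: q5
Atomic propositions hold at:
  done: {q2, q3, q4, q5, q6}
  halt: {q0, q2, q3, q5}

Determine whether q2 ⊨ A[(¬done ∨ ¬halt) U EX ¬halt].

No

Sat(¬done) = {q0, q1, q7}
Sat(¬halt) = {q1, q4, q6, q7}
Sat(¬done ∨ ¬halt) = {q0, q1, q4, q6, q7}
Sat(EX ¬halt) = {s : some successor in {q1, q4, q6, q7}} = {q1, q3, q5, q6}
A[(¬done ∨ ¬halt) U EX ¬halt]: least fixpoint, start Z0 = Sat(EX ¬halt) = {q1, q3, q5, q6}, add states in Sat(¬done ∨ ¬halt) with every successor in Z. Z1 = {q0, q1, q3, q5, q6, q7}; fixed.
Sat(A[(¬done ∨ ¬halt) U EX ¬halt]) = {q0, q1, q3, q5, q6, q7}
q2 ∉ Sat(A[(¬done ∨ ¬halt) U EX ¬halt]) = {q0, q1, q3, q5, q6, q7}, so the formula does not hold at q2.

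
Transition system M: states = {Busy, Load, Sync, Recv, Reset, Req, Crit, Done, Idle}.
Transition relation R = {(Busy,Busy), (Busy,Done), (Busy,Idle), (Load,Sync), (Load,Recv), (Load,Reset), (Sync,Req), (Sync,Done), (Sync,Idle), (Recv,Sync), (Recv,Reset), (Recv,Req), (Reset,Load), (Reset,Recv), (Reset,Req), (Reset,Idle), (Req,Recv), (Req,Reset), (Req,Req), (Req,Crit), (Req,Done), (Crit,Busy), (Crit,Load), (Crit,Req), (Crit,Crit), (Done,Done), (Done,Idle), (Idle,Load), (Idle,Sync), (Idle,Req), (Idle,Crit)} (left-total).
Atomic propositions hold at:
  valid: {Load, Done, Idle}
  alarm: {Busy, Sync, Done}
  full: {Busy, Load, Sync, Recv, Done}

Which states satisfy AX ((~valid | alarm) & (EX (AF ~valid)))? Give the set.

{Load, Recv, Req}

Sat(~valid) = {Busy, Sync, Recv, Reset, Req, Crit}
Sat(~valid | alarm) = {Busy, Sync, Recv, Reset, Req, Crit, Done}
AF ~valid: least fixpoint, start Z0 = {Busy, Sync, Recv, Reset, Req, Crit}, add states with every successor in Z. Z1 = {Busy, Load, Sync, Recv, Reset, Req, Crit}; Z2 = {Busy, Load, Sync, Recv, Reset, Req, Crit, Idle}; fixed.
Sat(AF ~valid) = {Busy, Load, Sync, Recv, Reset, Req, Crit, Idle}
Sat(EX (AF ~valid)) = {s : some successor in {Busy, Load, Sync, Recv, Reset, Req, Crit, Idle}} = {Busy, Load, Sync, Recv, Reset, Req, Crit, Done, Idle}
Sat((~valid | alarm) & (EX (AF ~valid))) = {Busy, Sync, Recv, Reset, Req, Crit, Done}
Sat(AX ((~valid | alarm) & (EX (AF ~valid)))) = {s : every successor in {Busy, Sync, Recv, Reset, Req, Crit, Done}} = {Load, Recv, Req}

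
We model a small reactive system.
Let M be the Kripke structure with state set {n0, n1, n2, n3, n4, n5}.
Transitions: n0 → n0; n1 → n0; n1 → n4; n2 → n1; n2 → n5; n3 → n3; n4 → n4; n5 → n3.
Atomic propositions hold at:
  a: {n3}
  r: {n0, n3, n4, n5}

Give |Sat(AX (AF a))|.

2

AF a: least fixpoint, start Z0 = {n3}, add states with every successor in Z. Z1 = {n3, n5}; fixed.
Sat(AF a) = {n3, n5}
Sat(AX (AF a)) = {s : every successor in {n3, n5}} = {n3, n5}
|Sat(AX (AF a))| = |{n3, n5}| = 2.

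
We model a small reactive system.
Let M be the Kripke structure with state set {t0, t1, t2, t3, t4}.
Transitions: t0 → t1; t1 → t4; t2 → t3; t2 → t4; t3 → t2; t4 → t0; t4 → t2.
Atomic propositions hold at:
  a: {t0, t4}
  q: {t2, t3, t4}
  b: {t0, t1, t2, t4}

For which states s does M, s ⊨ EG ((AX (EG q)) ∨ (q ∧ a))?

EG q: greatest fixpoint, start Z0 = {t2, t3, t4}, keep only states in Sat with some successor in Z. Already a fixed point.
Sat(EG q) = {t2, t3, t4}
Sat(AX (EG q)) = {s : every successor in {t2, t3, t4}} = {t1, t2, t3}
Sat(q ∧ a) = {t4}
Sat((AX (EG q)) ∨ (q ∧ a)) = {t1, t2, t3, t4}
EG ((AX (EG q)) ∨ (q ∧ a)): greatest fixpoint, start Z0 = {t1, t2, t3, t4}, keep only states in Sat with some successor in Z. Already a fixed point.
Sat(EG ((AX (EG q)) ∨ (q ∧ a))) = {t1, t2, t3, t4}

{t1, t2, t3, t4}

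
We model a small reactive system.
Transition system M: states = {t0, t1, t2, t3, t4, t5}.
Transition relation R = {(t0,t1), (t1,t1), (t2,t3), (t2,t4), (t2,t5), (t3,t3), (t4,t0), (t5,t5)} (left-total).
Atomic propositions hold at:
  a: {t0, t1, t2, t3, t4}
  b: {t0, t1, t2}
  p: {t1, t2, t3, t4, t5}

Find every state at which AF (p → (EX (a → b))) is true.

{t0, t1, t2, t4, t5}

Sat(a → b) = {t0, t1, t2, t5}
Sat(EX (a → b)) = {s : some successor in {t0, t1, t2, t5}} = {t0, t1, t2, t4, t5}
Sat(p → (EX (a → b))) = {t0, t1, t2, t4, t5}
AF (p → (EX (a → b))): least fixpoint, start Z0 = {t0, t1, t2, t4, t5}, add states with every successor in Z. Already a fixed point.
Sat(AF (p → (EX (a → b)))) = {t0, t1, t2, t4, t5}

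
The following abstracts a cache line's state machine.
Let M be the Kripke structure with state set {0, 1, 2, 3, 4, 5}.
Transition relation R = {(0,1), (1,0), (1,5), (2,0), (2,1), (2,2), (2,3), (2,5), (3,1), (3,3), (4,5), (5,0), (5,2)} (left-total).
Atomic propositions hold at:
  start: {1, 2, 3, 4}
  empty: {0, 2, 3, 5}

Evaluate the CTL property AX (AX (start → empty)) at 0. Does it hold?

Yes

Sat(start → empty) = {0, 2, 3, 5}
Sat(AX (start → empty)) = {s : every successor in {0, 2, 3, 5}} = {1, 4, 5}
Sat(AX (AX (start → empty))) = {s : every successor in {1, 4, 5}} = {0, 4}
0 ∈ Sat(AX (AX (start → empty))) = {0, 4}, so the formula holds at 0.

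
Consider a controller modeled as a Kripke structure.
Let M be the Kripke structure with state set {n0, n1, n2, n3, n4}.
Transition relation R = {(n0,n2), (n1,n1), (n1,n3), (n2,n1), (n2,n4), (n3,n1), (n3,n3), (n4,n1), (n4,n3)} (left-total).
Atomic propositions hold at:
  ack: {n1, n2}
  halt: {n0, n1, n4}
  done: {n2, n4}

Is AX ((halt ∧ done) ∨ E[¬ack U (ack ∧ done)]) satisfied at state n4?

Sat(halt ∧ done) = {n4}
Sat(¬ack) = {n0, n3, n4}
Sat(ack ∧ done) = {n2}
E[¬ack U (ack ∧ done)]: least fixpoint, start Z0 = Sat((ack ∧ done)) = {n2}, add states in Sat(¬ack) with some successor in Z. Z1 = {n0, n2}; fixed.
Sat(E[¬ack U (ack ∧ done)]) = {n0, n2}
Sat((halt ∧ done) ∨ E[¬ack U (ack ∧ done)]) = {n0, n2, n4}
Sat(AX ((halt ∧ done) ∨ E[¬ack U (ack ∧ done)])) = {s : every successor in {n0, n2, n4}} = {n0}
n4 ∉ Sat(AX ((halt ∧ done) ∨ E[¬ack U (ack ∧ done)])) = {n0}, so the formula does not hold at n4.

No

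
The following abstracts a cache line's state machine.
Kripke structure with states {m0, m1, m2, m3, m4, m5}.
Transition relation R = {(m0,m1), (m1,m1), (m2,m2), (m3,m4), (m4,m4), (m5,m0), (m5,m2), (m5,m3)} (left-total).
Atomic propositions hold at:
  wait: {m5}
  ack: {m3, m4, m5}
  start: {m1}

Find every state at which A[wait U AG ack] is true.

AG ack: greatest fixpoint, start Z0 = {m3, m4, m5}, keep only states in Sat with every successor in Z. Z1 = {m3, m4}; fixed.
Sat(AG ack) = {m3, m4}
A[wait U AG ack]: least fixpoint, start Z0 = Sat(AG ack) = {m3, m4}, add states in Sat(wait) with every successor in Z. Already a fixed point.
Sat(A[wait U AG ack]) = {m3, m4}

{m3, m4}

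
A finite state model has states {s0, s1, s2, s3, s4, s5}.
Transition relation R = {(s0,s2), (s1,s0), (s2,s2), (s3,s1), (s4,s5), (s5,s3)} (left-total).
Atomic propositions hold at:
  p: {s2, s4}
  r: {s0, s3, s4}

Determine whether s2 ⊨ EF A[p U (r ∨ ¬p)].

Sat(¬p) = {s0, s1, s3, s5}
Sat(r ∨ ¬p) = {s0, s1, s3, s4, s5}
A[p U (r ∨ ¬p)]: least fixpoint, start Z0 = Sat((r ∨ ¬p)) = {s0, s1, s3, s4, s5}, add states in Sat(p) with every successor in Z. Already a fixed point.
Sat(A[p U (r ∨ ¬p)]) = {s0, s1, s3, s4, s5}
EF A[p U (r ∨ ¬p)]: least fixpoint, start Z0 = {s0, s1, s3, s4, s5}, add states with some successor in Z. Already a fixed point.
Sat(EF A[p U (r ∨ ¬p)]) = {s0, s1, s3, s4, s5}
s2 ∉ Sat(EF A[p U (r ∨ ¬p)]) = {s0, s1, s3, s4, s5}, so the formula does not hold at s2.

No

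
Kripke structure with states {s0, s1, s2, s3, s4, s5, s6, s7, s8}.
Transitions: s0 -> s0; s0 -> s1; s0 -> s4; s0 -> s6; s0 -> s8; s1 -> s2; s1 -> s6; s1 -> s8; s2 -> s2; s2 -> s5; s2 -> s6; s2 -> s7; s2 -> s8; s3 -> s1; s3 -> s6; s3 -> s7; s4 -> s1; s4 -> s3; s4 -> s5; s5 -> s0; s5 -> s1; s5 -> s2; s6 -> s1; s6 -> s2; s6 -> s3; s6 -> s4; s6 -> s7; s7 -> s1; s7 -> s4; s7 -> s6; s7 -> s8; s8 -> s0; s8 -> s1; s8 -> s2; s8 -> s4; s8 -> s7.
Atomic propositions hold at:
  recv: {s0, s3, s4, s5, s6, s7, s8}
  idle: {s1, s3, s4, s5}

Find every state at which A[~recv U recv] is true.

Sat(~recv) = {s1, s2}
A[~recv U recv]: least fixpoint, start Z0 = Sat(recv) = {s0, s3, s4, s5, s6, s7, s8}, add states in Sat(~recv) with every successor in Z. Already a fixed point.
Sat(A[~recv U recv]) = {s0, s3, s4, s5, s6, s7, s8}

{s0, s3, s4, s5, s6, s7, s8}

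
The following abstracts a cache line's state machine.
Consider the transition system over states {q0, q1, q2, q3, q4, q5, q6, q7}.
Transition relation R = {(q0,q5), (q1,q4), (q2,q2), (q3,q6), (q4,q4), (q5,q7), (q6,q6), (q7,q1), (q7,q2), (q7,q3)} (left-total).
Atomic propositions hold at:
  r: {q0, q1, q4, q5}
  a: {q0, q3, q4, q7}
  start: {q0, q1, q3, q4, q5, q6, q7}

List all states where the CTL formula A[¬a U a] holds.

{q0, q1, q3, q4, q5, q7}

Sat(¬a) = {q1, q2, q5, q6}
A[¬a U a]: least fixpoint, start Z0 = Sat(a) = {q0, q3, q4, q7}, add states in Sat(¬a) with every successor in Z. Z1 = {q0, q1, q3, q4, q5, q7}; fixed.
Sat(A[¬a U a]) = {q0, q1, q3, q4, q5, q7}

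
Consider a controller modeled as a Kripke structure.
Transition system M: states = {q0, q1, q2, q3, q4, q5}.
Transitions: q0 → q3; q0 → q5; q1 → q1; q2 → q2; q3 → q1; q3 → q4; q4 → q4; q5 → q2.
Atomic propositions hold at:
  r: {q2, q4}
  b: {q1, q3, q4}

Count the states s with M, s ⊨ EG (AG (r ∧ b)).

Sat(r ∧ b) = {q4}
AG (r ∧ b): greatest fixpoint, start Z0 = {q4}, keep only states in Sat with every successor in Z. Already a fixed point.
Sat(AG (r ∧ b)) = {q4}
EG (AG (r ∧ b)): greatest fixpoint, start Z0 = {q4}, keep only states in Sat with some successor in Z. Already a fixed point.
Sat(EG (AG (r ∧ b))) = {q4}
|Sat(EG (AG (r ∧ b)))| = |{q4}| = 1.

1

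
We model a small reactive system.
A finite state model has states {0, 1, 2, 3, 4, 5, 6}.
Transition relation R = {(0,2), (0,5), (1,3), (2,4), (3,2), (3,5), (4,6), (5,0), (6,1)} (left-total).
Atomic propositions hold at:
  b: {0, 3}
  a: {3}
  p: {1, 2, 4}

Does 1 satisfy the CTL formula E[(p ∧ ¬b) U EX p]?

Yes

Sat(¬b) = {1, 2, 4, 5, 6}
Sat(p ∧ ¬b) = {1, 2, 4}
Sat(EX p) = {s : some successor in {1, 2, 4}} = {0, 2, 3, 6}
E[(p ∧ ¬b) U EX p]: least fixpoint, start Z0 = Sat(EX p) = {0, 2, 3, 6}, add states in Sat(p ∧ ¬b) with some successor in Z. Z1 = {0, 1, 2, 3, 4, 6}; fixed.
Sat(E[(p ∧ ¬b) U EX p]) = {0, 1, 2, 3, 4, 6}
1 ∈ Sat(E[(p ∧ ¬b) U EX p]) = {0, 1, 2, 3, 4, 6}, so the formula holds at 1.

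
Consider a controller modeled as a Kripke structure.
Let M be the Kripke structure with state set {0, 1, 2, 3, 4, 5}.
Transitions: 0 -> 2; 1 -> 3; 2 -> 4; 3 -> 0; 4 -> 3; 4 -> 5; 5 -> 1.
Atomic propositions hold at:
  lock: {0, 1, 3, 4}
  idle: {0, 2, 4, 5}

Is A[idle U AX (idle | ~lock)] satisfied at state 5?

No

Sat(~lock) = {2, 5}
Sat(idle | ~lock) = {0, 2, 4, 5}
Sat(AX (idle | ~lock)) = {s : every successor in {0, 2, 4, 5}} = {0, 2, 3}
A[idle U AX (idle | ~lock)]: least fixpoint, start Z0 = Sat(AX (idle | ~lock)) = {0, 2, 3}, add states in Sat(idle) with every successor in Z. Already a fixed point.
Sat(A[idle U AX (idle | ~lock)]) = {0, 2, 3}
5 ∉ Sat(A[idle U AX (idle | ~lock)]) = {0, 2, 3}, so the formula does not hold at 5.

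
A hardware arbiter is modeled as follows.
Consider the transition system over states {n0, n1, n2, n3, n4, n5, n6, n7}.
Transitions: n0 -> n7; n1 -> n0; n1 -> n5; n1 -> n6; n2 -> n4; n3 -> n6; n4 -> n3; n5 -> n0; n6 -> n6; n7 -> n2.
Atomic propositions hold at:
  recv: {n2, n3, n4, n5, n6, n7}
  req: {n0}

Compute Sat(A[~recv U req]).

{n0}

Sat(~recv) = {n0, n1}
A[~recv U req]: least fixpoint, start Z0 = Sat(req) = {n0}, add states in Sat(~recv) with every successor in Z. Already a fixed point.
Sat(A[~recv U req]) = {n0}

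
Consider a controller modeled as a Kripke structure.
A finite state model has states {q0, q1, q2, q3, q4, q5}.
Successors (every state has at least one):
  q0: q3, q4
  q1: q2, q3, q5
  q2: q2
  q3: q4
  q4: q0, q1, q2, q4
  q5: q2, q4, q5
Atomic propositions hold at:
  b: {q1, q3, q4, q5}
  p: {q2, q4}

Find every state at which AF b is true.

AF b: least fixpoint, start Z0 = {q1, q3, q4, q5}, add states with every successor in Z. Z1 = {q0, q1, q3, q4, q5}; fixed.
Sat(AF b) = {q0, q1, q3, q4, q5}

{q0, q1, q3, q4, q5}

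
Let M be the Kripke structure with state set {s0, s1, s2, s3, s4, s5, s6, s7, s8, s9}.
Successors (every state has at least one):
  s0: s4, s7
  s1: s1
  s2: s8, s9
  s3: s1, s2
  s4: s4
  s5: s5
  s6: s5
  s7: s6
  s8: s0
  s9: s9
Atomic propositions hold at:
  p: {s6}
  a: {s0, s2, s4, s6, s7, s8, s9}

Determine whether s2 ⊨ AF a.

Yes

AF a: least fixpoint, start Z0 = {s0, s2, s4, s6, s7, s8, s9}, add states with every successor in Z. Already a fixed point.
Sat(AF a) = {s0, s2, s4, s6, s7, s8, s9}
s2 ∈ Sat(AF a) = {s0, s2, s4, s6, s7, s8, s9}, so the formula holds at s2.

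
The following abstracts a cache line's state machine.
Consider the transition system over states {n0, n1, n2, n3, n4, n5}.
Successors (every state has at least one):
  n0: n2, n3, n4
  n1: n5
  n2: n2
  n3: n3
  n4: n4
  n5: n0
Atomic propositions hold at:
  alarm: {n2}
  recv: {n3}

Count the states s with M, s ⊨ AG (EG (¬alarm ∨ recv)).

Sat(¬alarm) = {n0, n1, n3, n4, n5}
Sat(¬alarm ∨ recv) = {n0, n1, n3, n4, n5}
EG (¬alarm ∨ recv): greatest fixpoint, start Z0 = {n0, n1, n3, n4, n5}, keep only states in Sat with some successor in Z. Already a fixed point.
Sat(EG (¬alarm ∨ recv)) = {n0, n1, n3, n4, n5}
AG (EG (¬alarm ∨ recv)): greatest fixpoint, start Z0 = {n0, n1, n3, n4, n5}, keep only states in Sat with every successor in Z. Z1 = {n1, n3, n4, n5}; Z2 = {n1, n3, n4}; Z3 = {n3, n4}; fixed.
Sat(AG (EG (¬alarm ∨ recv))) = {n3, n4}
|Sat(AG (EG (¬alarm ∨ recv)))| = |{n3, n4}| = 2.

2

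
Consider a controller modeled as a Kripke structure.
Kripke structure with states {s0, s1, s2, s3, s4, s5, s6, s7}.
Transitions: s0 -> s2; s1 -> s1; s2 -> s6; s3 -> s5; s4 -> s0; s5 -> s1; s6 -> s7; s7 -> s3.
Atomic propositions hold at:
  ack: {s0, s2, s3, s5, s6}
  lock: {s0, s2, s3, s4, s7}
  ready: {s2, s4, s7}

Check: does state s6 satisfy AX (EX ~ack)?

Sat(~ack) = {s1, s4, s7}
Sat(EX ~ack) = {s : some successor in {s1, s4, s7}} = {s1, s5, s6}
Sat(AX (EX ~ack)) = {s : every successor in {s1, s5, s6}} = {s1, s2, s3, s5}
s6 ∉ Sat(AX (EX ~ack)) = {s1, s2, s3, s5}, so the formula does not hold at s6.

No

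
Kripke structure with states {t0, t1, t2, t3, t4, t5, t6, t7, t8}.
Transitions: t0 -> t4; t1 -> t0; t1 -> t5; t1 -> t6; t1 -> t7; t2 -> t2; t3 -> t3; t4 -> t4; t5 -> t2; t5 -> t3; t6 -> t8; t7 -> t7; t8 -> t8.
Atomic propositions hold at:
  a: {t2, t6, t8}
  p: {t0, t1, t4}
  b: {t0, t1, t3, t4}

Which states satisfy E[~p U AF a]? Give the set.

{t2, t5, t6, t8}

Sat(~p) = {t2, t3, t5, t6, t7, t8}
AF a: least fixpoint, start Z0 = {t2, t6, t8}, add states with every successor in Z. Already a fixed point.
Sat(AF a) = {t2, t6, t8}
E[~p U AF a]: least fixpoint, start Z0 = Sat(AF a) = {t2, t6, t8}, add states in Sat(~p) with some successor in Z. Z1 = {t2, t5, t6, t8}; fixed.
Sat(E[~p U AF a]) = {t2, t5, t6, t8}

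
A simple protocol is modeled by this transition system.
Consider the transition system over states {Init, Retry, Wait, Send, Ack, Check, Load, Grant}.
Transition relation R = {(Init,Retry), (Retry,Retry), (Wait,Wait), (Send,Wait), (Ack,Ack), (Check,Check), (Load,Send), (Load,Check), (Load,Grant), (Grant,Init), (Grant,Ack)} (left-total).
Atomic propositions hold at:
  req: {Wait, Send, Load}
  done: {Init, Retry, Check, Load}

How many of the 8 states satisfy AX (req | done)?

5

Sat(req | done) = {Init, Retry, Wait, Send, Check, Load}
Sat(AX (req | done)) = {s : every successor in {Init, Retry, Wait, Send, Check, Load}} = {Init, Retry, Wait, Send, Check}
|Sat(AX (req | done))| = |{Init, Retry, Wait, Send, Check}| = 5.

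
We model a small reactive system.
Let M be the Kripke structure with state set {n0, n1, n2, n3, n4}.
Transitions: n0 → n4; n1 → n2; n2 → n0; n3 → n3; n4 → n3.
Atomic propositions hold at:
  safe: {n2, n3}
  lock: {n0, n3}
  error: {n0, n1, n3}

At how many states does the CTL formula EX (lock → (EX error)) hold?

4

Sat(EX error) = {s : some successor in {n0, n1, n3}} = {n2, n3, n4}
Sat(lock → (EX error)) = {n1, n2, n3, n4}
Sat(EX (lock → (EX error))) = {s : some successor in {n1, n2, n3, n4}} = {n0, n1, n3, n4}
|Sat(EX (lock → (EX error)))| = |{n0, n1, n3, n4}| = 4.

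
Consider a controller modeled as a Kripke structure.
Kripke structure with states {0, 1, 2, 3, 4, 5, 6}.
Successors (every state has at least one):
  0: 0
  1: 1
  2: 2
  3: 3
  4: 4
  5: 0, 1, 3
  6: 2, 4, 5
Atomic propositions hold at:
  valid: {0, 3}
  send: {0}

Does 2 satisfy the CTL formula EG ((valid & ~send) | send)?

Sat(~send) = {1, 2, 3, 4, 5, 6}
Sat(valid & ~send) = {3}
Sat((valid & ~send) | send) = {0, 3}
EG ((valid & ~send) | send): greatest fixpoint, start Z0 = {0, 3}, keep only states in Sat with some successor in Z. Already a fixed point.
Sat(EG ((valid & ~send) | send)) = {0, 3}
2 ∉ Sat(EG ((valid & ~send) | send)) = {0, 3}, so the formula does not hold at 2.

No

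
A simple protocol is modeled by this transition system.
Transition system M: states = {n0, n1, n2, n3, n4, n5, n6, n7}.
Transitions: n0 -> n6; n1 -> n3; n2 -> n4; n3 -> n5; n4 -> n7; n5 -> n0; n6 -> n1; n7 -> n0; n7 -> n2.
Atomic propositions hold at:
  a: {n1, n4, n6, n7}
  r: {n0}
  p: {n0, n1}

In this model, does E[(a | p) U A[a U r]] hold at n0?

Sat(a | p) = {n0, n1, n4, n6, n7}
A[a U r]: least fixpoint, start Z0 = Sat(r) = {n0}, add states in Sat(a) with every successor in Z. Already a fixed point.
Sat(A[a U r]) = {n0}
E[(a | p) U A[a U r]]: least fixpoint, start Z0 = Sat(A[a U r]) = {n0}, add states in Sat(a | p) with some successor in Z. Z1 = {n0, n7}; Z2 = {n0, n4, n7}; fixed.
Sat(E[(a | p) U A[a U r]]) = {n0, n4, n7}
n0 ∈ Sat(E[(a | p) U A[a U r]]) = {n0, n4, n7}, so the formula holds at n0.

Yes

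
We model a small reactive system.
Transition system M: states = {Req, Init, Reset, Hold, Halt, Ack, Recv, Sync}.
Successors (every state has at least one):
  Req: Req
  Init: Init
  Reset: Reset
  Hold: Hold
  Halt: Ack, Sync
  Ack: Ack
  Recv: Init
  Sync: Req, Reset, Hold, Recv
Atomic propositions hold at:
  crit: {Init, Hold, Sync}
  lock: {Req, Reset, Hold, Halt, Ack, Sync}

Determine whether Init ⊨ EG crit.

Yes

EG crit: greatest fixpoint, start Z0 = {Init, Hold, Sync}, keep only states in Sat with some successor in Z. Already a fixed point.
Sat(EG crit) = {Init, Hold, Sync}
Init ∈ Sat(EG crit) = {Init, Hold, Sync}, so the formula holds at Init.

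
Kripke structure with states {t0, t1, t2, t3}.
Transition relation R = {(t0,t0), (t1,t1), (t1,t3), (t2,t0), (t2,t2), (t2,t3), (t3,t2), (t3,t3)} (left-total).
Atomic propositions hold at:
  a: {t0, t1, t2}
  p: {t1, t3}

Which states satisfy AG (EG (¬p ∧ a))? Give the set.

Sat(¬p) = {t0, t2}
Sat(¬p ∧ a) = {t0, t2}
EG (¬p ∧ a): greatest fixpoint, start Z0 = {t0, t2}, keep only states in Sat with some successor in Z. Already a fixed point.
Sat(EG (¬p ∧ a)) = {t0, t2}
AG (EG (¬p ∧ a)): greatest fixpoint, start Z0 = {t0, t2}, keep only states in Sat with every successor in Z. Z1 = {t0}; fixed.
Sat(AG (EG (¬p ∧ a))) = {t0}

{t0}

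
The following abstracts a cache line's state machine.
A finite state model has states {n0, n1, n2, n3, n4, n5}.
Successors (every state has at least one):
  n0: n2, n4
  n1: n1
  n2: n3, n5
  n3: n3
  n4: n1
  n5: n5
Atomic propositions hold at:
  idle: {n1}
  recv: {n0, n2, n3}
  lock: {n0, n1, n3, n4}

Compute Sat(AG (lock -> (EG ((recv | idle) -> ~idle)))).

Sat(recv | idle) = {n0, n1, n2, n3}
Sat(~idle) = {n0, n2, n3, n4, n5}
Sat((recv | idle) -> ~idle) = {n0, n2, n3, n4, n5}
EG ((recv | idle) -> ~idle): greatest fixpoint, start Z0 = {n0, n2, n3, n4, n5}, keep only states in Sat with some successor in Z. Z1 = {n0, n2, n3, n5}; fixed.
Sat(EG ((recv | idle) -> ~idle)) = {n0, n2, n3, n5}
Sat(lock -> (EG ((recv | idle) -> ~idle))) = {n0, n2, n3, n5}
AG (lock -> (EG ((recv | idle) -> ~idle))): greatest fixpoint, start Z0 = {n0, n2, n3, n5}, keep only states in Sat with every successor in Z. Z1 = {n2, n3, n5}; fixed.
Sat(AG (lock -> (EG ((recv | idle) -> ~idle)))) = {n2, n3, n5}

{n2, n3, n5}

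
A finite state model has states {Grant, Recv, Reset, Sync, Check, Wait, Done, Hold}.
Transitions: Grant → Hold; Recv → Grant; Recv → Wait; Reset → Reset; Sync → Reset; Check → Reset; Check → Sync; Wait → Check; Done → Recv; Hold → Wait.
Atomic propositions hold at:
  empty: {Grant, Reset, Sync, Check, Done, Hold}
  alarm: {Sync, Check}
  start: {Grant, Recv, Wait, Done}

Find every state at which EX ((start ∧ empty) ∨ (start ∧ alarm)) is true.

{Recv}

Sat(start ∧ empty) = {Grant, Done}
Sat(start ∧ alarm) = ∅
Sat((start ∧ empty) ∨ (start ∧ alarm)) = {Grant, Done}
Sat(EX ((start ∧ empty) ∨ (start ∧ alarm))) = {s : some successor in {Grant, Done}} = {Recv}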